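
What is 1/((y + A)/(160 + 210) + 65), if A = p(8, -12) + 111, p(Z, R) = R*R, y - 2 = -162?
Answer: 74/4829 ≈ 0.015324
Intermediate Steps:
y = -160 (y = 2 - 162 = -160)
p(Z, R) = R²
A = 255 (A = (-12)² + 111 = 144 + 111 = 255)
1/((y + A)/(160 + 210) + 65) = 1/((-160 + 255)/(160 + 210) + 65) = 1/(95/370 + 65) = 1/(95*(1/370) + 65) = 1/(19/74 + 65) = 1/(4829/74) = 74/4829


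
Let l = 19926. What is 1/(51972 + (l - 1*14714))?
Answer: 1/57184 ≈ 1.7487e-5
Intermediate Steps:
1/(51972 + (l - 1*14714)) = 1/(51972 + (19926 - 1*14714)) = 1/(51972 + (19926 - 14714)) = 1/(51972 + 5212) = 1/57184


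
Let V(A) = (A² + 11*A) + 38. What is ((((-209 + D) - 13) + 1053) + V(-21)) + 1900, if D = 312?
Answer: 3291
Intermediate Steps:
V(A) = 38 + A² + 11*A
((((-209 + D) - 13) + 1053) + V(-21)) + 1900 = ((((-209 + 312) - 13) + 1053) + (38 + (-21)² + 11*(-21))) + 1900 = (((103 - 13) + 1053) + (38 + 441 - 231)) + 1900 = ((90 + 1053) + 248) + 1900 = (1143 + 248) + 1900 = 1391 + 1900 = 3291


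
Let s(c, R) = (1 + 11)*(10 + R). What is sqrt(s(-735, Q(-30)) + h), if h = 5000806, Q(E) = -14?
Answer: sqrt(5000758) ≈ 2236.2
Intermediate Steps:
s(c, R) = 120 + 12*R (s(c, R) = 12*(10 + R) = 120 + 12*R)
sqrt(s(-735, Q(-30)) + h) = sqrt((120 + 12*(-14)) + 5000806) = sqrt((120 - 168) + 5000806) = sqrt(-48 + 5000806) = sqrt(5000758)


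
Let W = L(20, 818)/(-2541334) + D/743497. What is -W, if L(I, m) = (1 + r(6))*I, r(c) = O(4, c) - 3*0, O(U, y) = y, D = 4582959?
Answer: -5823362718863/944737102499 ≈ -6.1640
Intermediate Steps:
r(c) = c (r(c) = c - 3*0 = c + 0 = c)
L(I, m) = 7*I (L(I, m) = (1 + 6)*I = 7*I)
W = 5823362718863/944737102499 (W = (7*20)/(-2541334) + 4582959/743497 = 140*(-1/2541334) + 4582959*(1/743497) = -70/1270667 + 4582959/743497 = 5823362718863/944737102499 ≈ 6.1640)
-W = -1*5823362718863/944737102499 = -5823362718863/944737102499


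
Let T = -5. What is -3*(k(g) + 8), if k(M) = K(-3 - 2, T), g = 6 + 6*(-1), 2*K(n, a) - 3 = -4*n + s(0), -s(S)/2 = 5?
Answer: -87/2 ≈ -43.500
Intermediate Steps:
s(S) = -10 (s(S) = -2*5 = -10)
K(n, a) = -7/2 - 2*n (K(n, a) = 3/2 + (-4*n - 10)/2 = 3/2 + (-10 - 4*n)/2 = 3/2 + (-5 - 2*n) = -7/2 - 2*n)
g = 0 (g = 6 - 6 = 0)
k(M) = 13/2 (k(M) = -7/2 - 2*(-3 - 2) = -7/2 - 2*(-5) = -7/2 + 10 = 13/2)
-3*(k(g) + 8) = -3*(13/2 + 8) = -3*29/2 = -87/2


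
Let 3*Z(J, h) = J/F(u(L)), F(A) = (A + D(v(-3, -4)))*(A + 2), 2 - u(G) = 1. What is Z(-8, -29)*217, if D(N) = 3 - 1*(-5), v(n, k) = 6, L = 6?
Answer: -1736/81 ≈ -21.432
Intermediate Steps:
u(G) = 1 (u(G) = 2 - 1*1 = 2 - 1 = 1)
D(N) = 8 (D(N) = 3 + 5 = 8)
F(A) = (2 + A)*(8 + A) (F(A) = (A + 8)*(A + 2) = (8 + A)*(2 + A) = (2 + A)*(8 + A))
Z(J, h) = J/81 (Z(J, h) = (J/(16 + 1**2 + 10*1))/3 = (J/(16 + 1 + 10))/3 = (J/27)/3 = J/81)
Z(-8, -29)*217 = ((1/81)*(-8))*217 = -8/81*217 = -1736/81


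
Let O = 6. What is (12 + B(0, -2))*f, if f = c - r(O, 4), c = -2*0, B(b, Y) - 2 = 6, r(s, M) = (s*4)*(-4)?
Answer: 1920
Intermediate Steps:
r(s, M) = -16*s (r(s, M) = (4*s)*(-4) = -16*s)
B(b, Y) = 8 (B(b, Y) = 2 + 6 = 8)
c = 0
f = 96 (f = 0 - (-16)*6 = 0 - 1*(-96) = 0 + 96 = 96)
(12 + B(0, -2))*f = (12 + 8)*96 = 20*96 = 1920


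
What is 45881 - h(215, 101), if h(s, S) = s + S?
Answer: 45565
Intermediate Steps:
h(s, S) = S + s
45881 - h(215, 101) = 45881 - (101 + 215) = 45881 - 1*316 = 45881 - 316 = 45565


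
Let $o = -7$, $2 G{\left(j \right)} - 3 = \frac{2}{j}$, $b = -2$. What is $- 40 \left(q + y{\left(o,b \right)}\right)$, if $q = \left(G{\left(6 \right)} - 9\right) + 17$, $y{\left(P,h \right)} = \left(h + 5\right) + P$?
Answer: $- \frac{680}{3} \approx -226.67$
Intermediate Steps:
$G{\left(j \right)} = \frac{3}{2} + \frac{1}{j}$ ($G{\left(j \right)} = \frac{3}{2} + \frac{2 \frac{1}{j}}{2} = \frac{3}{2} + \frac{1}{j}$)
$y{\left(P,h \right)} = 5 + P + h$ ($y{\left(P,h \right)} = \left(5 + h\right) + P = 5 + P + h$)
$q = \frac{29}{3}$ ($q = \left(\left(\frac{3}{2} + \frac{1}{6}\right) - 9\right) + 17 = \left(\frac{5}{3} - 9\right) + 17 = - \frac{22}{3} + 17 = \frac{29}{3} \approx 9.6667$)
$- 40 \left(q + y{\left(o,b \right)}\right) = - 40 \left(\frac{29}{3} - 4\right) = \left(-40\right) \frac{17}{3} = - \frac{680}{3}$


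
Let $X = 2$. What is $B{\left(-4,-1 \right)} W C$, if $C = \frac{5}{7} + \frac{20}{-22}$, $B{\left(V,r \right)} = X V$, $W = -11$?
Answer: $- \frac{120}{7} \approx -17.143$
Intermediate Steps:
$B{\left(V,r \right)} = 2 V$
$C = - \frac{15}{77}$ ($C = 5 \cdot \frac{1}{7} + 20 \left(- \frac{1}{22}\right) = \frac{5}{7} - \frac{10}{11} = - \frac{15}{77} \approx -0.19481$)
$B{\left(-4,-1 \right)} W C = 2 \left(-4\right) \left(-11\right) \left(- \frac{15}{77}\right) = \left(-8\right) \left(-11\right) \left(- \frac{15}{77}\right) = 88 \left(- \frac{15}{77}\right) = - \frac{120}{7}$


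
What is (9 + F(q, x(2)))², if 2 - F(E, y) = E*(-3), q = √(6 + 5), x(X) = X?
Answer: 220 + 66*√11 ≈ 438.90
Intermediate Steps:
q = √11 ≈ 3.3166
F(E, y) = 2 + 3*E (F(E, y) = 2 - E*(-3) = 2 - (-3)*E = 2 + 3*E)
(9 + F(q, x(2)))² = (9 + (2 + 3*√11))² = (11 + 3*√11)²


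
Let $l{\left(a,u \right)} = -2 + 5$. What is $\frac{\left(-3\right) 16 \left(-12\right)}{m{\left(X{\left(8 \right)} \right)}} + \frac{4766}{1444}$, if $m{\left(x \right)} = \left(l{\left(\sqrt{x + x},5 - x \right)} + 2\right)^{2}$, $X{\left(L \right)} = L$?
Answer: $\frac{475447}{18050} \approx 26.341$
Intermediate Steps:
$l{\left(a,u \right)} = 3$
$m{\left(x \right)} = 25$ ($m{\left(x \right)} = \left(3 + 2\right)^{2} = 5^{2} = 25$)
$\frac{\left(-3\right) 16 \left(-12\right)}{m{\left(X{\left(8 \right)} \right)}} + \frac{4766}{1444} = \frac{\left(-3\right) 16 \left(-12\right)}{25} + \frac{4766}{1444} = \left(-48\right) \left(-12\right) \frac{1}{25} + 4766 \cdot \frac{1}{1444} = 576 \cdot \frac{1}{25} + \frac{2383}{722} = \frac{576}{25} + \frac{2383}{722} = \frac{475447}{18050}$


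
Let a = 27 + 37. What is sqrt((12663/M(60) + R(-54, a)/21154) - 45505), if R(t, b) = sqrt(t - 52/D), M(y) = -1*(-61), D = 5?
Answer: sqrt(-1885636811575799800 + 393570170*I*sqrt(1610))/6451970 ≈ 8.9122e-7 + 212.83*I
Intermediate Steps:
M(y) = 61
a = 64
R(t, b) = sqrt(-52/5 + t) (R(t, b) = sqrt(t - 52/5) = sqrt(-52/5 + t))
sqrt((12663/M(60) + R(-54, a)/21154) - 45505) = sqrt((12663/61 + (sqrt(-260 + 25*(-54))/5)/21154) - 45505) = sqrt((12663*(1/61) + (sqrt(-260 - 1350)/5)*(1/21154)) - 45505) = sqrt((12663/61 + (sqrt(-1610)/5)*(1/21154)) - 45505) = sqrt((12663/61 + ((I*sqrt(1610))/5)*(1/21154)) - 45505) = sqrt((12663/61 + (I*sqrt(1610)/5)*(1/21154)) - 45505) = sqrt((12663/61 + I*sqrt(1610)/105770) - 45505) = sqrt(-2763142/61 + I*sqrt(1610)/105770)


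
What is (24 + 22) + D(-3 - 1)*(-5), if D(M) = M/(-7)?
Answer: 302/7 ≈ 43.143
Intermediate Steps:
D(M) = -M/7 (D(M) = M*(-1/7) = -M/7)
(24 + 22) + D(-3 - 1)*(-5) = (24 + 22) - (-3 - 1)/7*(-5) = 46 - 1/7*(-4)*(-5) = 46 + (4/7)*(-5) = 46 - 20/7 = 302/7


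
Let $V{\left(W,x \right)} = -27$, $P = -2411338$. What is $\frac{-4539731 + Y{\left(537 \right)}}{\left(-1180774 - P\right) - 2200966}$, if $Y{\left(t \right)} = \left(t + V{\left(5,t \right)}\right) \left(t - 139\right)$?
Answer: $\frac{4336751}{970402} \approx 4.469$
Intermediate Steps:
$Y{\left(t \right)} = \left(-139 + t\right) \left(-27 + t\right)$ ($Y{\left(t \right)} = \left(t - 27\right) \left(t - 139\right) = \left(-27 + t\right) \left(-139 + t\right) = \left(-139 + t\right) \left(-27 + t\right)$)
$\frac{-4539731 + Y{\left(537 \right)}}{\left(-1180774 - P\right) - 2200966} = \frac{-4539731 + \left(3753 + 537^{2} - 89142\right)}{\left(-1180774 - -2411338\right) - 2200966} = \frac{-4539731 + \left(3753 + 288369 - 89142\right)}{\left(-1180774 + 2411338\right) - 2200966} = \frac{-4539731 + 202980}{1230564 - 2200966} = - \frac{4336751}{-970402} = \left(-4336751\right) \left(- \frac{1}{970402}\right) = \frac{4336751}{970402}$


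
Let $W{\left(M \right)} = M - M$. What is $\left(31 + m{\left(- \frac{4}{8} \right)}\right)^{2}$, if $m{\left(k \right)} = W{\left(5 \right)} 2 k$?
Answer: $961$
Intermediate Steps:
$W{\left(M \right)} = 0$
$m{\left(k \right)} = 0$ ($m{\left(k \right)} = 0 \cdot 2 k = 0 k = 0$)
$\left(31 + m{\left(- \frac{4}{8} \right)}\right)^{2} = \left(31 + 0\right)^{2} = 31^{2} = 961$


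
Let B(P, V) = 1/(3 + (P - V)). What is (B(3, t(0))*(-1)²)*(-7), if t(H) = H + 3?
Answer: -7/3 ≈ -2.3333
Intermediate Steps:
t(H) = 3 + H
B(P, V) = 1/(3 + P - V)
(B(3, t(0))*(-1)²)*(-7) = ((-1)²/(3 + 3 - (3 + 0)))*(-7) = (1/(3 + 3 - 1*3))*(-7) = (1/(3 + 3 - 3))*(-7) = (1/3)*(-7) = ((⅓)*1)*(-7) = (⅓)*(-7) = -7/3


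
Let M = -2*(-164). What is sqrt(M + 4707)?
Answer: sqrt(5035) ≈ 70.958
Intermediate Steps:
M = 328
sqrt(M + 4707) = sqrt(328 + 4707) = sqrt(5035)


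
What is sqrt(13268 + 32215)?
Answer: sqrt(45483) ≈ 213.27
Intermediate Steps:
sqrt(13268 + 32215) = sqrt(45483)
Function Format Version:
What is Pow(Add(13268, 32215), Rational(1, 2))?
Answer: Pow(45483, Rational(1, 2)) ≈ 213.27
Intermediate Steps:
Pow(Add(13268, 32215), Rational(1, 2)) = Pow(45483, Rational(1, 2))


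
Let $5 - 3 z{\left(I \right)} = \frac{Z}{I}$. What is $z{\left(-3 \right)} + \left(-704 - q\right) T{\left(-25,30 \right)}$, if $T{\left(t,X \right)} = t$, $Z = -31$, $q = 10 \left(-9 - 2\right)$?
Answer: $\frac{133634}{9} \approx 14848.0$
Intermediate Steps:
$q = -110$ ($q = 10 \left(-11\right) = -110$)
$z{\left(I \right)} = \frac{5}{3} + \frac{31}{3 I}$ ($z{\left(I \right)} = \frac{5}{3} - \frac{\left(-31\right) \frac{1}{I}}{3} = \frac{5}{3} + \frac{31}{3 I}$)
$z{\left(-3 \right)} + \left(-704 - q\right) T{\left(-25,30 \right)} = \frac{31 + 5 \left(-3\right)}{3 \left(-3\right)} + \left(-704 - -110\right) \left(-25\right) = \frac{1}{3} \left(- \frac{1}{3}\right) \left(31 - 15\right) + \left(-704 + 110\right) \left(-25\right) = \frac{1}{3} \left(- \frac{1}{3}\right) 16 - -14850 = - \frac{16}{9} + 14850 = \frac{133634}{9}$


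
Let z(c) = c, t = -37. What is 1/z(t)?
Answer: -1/37 ≈ -0.027027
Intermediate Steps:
1/z(t) = 1/(-37) = -1/37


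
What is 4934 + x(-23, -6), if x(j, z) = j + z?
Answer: 4905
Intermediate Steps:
4934 + x(-23, -6) = 4934 + (-23 - 6) = 4934 - 29 = 4905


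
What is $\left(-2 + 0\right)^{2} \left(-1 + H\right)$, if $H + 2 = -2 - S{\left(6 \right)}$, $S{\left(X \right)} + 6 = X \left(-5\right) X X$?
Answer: $4324$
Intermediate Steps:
$S{\left(X \right)} = -6 - 5 X^{3}$ ($S{\left(X \right)} = -6 + X \left(-5\right) X X = -6 + - 5 X X^{2} = -6 - 5 X^{3}$)
$H = 1082$ ($H = -2 - \left(-4 - 1080\right) = -2 - -1084 = -2 + \left(-2 + 1086\right) = -2 + 1084 = 1082$)
$\left(-2 + 0\right)^{2} \left(-1 + H\right) = \left(-2 + 0\right)^{2} \left(-1 + 1082\right) = \left(-2\right)^{2} \cdot 1081 = 4 \cdot 1081 = 4324$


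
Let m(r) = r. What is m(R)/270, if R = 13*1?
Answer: 13/270 ≈ 0.048148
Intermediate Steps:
R = 13
m(R)/270 = 13/270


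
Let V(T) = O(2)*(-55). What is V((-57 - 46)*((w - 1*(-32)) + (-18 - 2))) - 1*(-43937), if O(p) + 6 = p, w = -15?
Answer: 44157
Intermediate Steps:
O(p) = -6 + p
V(T) = 220 (V(T) = (-6 + 2)*(-55) = -4*(-55) = 220)
V((-57 - 46)*((w - 1*(-32)) + (-18 - 2))) - 1*(-43937) = 220 - 1*(-43937) = 220 + 43937 = 44157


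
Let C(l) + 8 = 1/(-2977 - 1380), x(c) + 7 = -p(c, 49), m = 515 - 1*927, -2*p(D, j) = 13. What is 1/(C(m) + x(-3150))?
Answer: -8714/74071 ≈ -0.11764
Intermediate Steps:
p(D, j) = -13/2 (p(D, j) = -½*13 = -13/2)
m = -412 (m = 515 - 927 = -412)
x(c) = -½ (x(c) = -7 - 1*(-13/2) = -7 + 13/2 = -½)
C(l) = -34857/4357 (C(l) = -8 + 1/(-2977 - 1380) = -8 + 1/(-4357) = -8 - 1/4357 = -34857/4357)
1/(C(m) + x(-3150)) = 1/(-34857/4357 - ½) = 1/(-74071/8714) = -8714/74071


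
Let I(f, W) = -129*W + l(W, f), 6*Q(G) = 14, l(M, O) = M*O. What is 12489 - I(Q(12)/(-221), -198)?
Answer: -2885175/221 ≈ -13055.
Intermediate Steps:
Q(G) = 7/3 (Q(G) = (⅙)*14 = 7/3)
I(f, W) = -129*W + W*f
12489 - I(Q(12)/(-221), -198) = 12489 - (-198)*(-129 + (7/3)/(-221)) = 12489 - (-198)*(-129 + (7/3)*(-1/221)) = 12489 - (-198)*(-129 - 7/663) = 12489 - (-198)*(-85534)/663 = 12489 - 1*5645244/221 = 12489 - 5645244/221 = -2885175/221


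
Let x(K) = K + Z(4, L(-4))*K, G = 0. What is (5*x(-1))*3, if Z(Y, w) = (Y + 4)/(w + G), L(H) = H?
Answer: 15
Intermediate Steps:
Z(Y, w) = (4 + Y)/w (Z(Y, w) = (Y + 4)/(w + 0) = (4 + Y)/w)
x(K) = -K (x(K) = K + ((4 + 4)/(-4))*K = K + (-¼*8)*K = K - 2*K = -K)
(5*x(-1))*3 = (5*(-1*(-1)))*3 = (5*1)*3 = 5*3 = 15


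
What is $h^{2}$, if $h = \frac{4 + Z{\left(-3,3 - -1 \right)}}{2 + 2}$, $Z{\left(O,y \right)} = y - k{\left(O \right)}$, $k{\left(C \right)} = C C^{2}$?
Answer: $\frac{1225}{16} \approx 76.563$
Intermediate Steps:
$k{\left(C \right)} = C^{3}$
$Z{\left(O,y \right)} = y - O^{3}$
$h = \frac{35}{4}$ ($h = \frac{4 + \left(\left(3 - -1\right) - \left(-3\right)^{3}\right)}{2 + 2} = \frac{4 + \left(\left(3 + 1\right) - -27\right)}{4} = \left(4 + \left(4 + 27\right)\right) \frac{1}{4} = \left(4 + 31\right) \frac{1}{4} = 35 \cdot \frac{1}{4} = \frac{35}{4} \approx 8.75$)
$h^{2} = \left(\frac{35}{4}\right)^{2} = \frac{1225}{16}$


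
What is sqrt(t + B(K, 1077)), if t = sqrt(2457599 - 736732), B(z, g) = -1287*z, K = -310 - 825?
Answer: sqrt(1460745 + sqrt(1720867)) ≈ 1209.2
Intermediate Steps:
K = -1135
t = sqrt(1720867) ≈ 1311.8
sqrt(t + B(K, 1077)) = sqrt(sqrt(1720867) - 1287*(-1135)) = sqrt(sqrt(1720867) + 1460745) = sqrt(1460745 + sqrt(1720867))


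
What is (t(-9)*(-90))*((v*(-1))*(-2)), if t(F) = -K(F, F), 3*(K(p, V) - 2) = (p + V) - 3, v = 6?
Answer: -5400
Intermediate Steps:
K(p, V) = 1 + V/3 + p/3 (K(p, V) = 2 + ((p + V) - 3)/3 = 2 + ((V + p) - 3)/3 = 2 + (-3 + V + p)/3 = 2 + (-1 + V/3 + p/3) = 1 + V/3 + p/3)
t(F) = -1 - 2*F/3 (t(F) = -(1 + F/3 + F/3) = -(1 + 2*F/3) = -1 - 2*F/3)
(t(-9)*(-90))*((v*(-1))*(-2)) = ((-1 - ⅔*(-9))*(-90))*((6*(-1))*(-2)) = ((-1 + 6)*(-90))*(-6*(-2)) = (5*(-90))*12 = -450*12 = -5400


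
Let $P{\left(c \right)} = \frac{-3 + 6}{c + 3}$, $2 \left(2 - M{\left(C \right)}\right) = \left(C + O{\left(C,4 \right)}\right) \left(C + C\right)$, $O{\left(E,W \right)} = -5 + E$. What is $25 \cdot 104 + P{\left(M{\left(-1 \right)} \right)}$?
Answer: $\frac{5197}{2} \approx 2598.5$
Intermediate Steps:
$M{\left(C \right)} = 2 - C \left(-5 + 2 C\right)$ ($M{\left(C \right)} = 2 - \frac{\left(C + \left(-5 + C\right)\right) \left(C + C\right)}{2} = 2 - \frac{\left(-5 + 2 C\right) 2 C}{2} = 2 - \frac{2 C \left(-5 + 2 C\right)}{2} = 2 - C \left(-5 + 2 C\right)$)
$P{\left(c \right)} = \frac{3}{3 + c}$
$25 \cdot 104 + P{\left(M{\left(-1 \right)} \right)} = 25 \cdot 104 + \frac{3}{3 - \left(-1 - \left(-5 - 1\right)\right)} = 2600 + \frac{3}{3 - \left(-1 + 6\right)} = 2600 + \frac{3}{3 - 5} = 2600 + \frac{3}{-2} = 2600 + 3 \left(- \frac{1}{2}\right) = 2600 - \frac{3}{2} = \frac{5197}{2}$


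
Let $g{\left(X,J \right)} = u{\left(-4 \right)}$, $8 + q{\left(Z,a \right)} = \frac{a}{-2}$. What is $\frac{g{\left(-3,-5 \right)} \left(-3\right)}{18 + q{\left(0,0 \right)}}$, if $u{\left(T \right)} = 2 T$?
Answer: $\frac{12}{5} \approx 2.4$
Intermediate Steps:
$q{\left(Z,a \right)} = -8 - \frac{a}{2}$ ($q{\left(Z,a \right)} = -8 + \frac{a}{-2} = -8 + a \left(- \frac{1}{2}\right) = -8 - \frac{a}{2}$)
$g{\left(X,J \right)} = -8$ ($g{\left(X,J \right)} = 2 \left(-4\right) = -8$)
$\frac{g{\left(-3,-5 \right)} \left(-3\right)}{18 + q{\left(0,0 \right)}} = \frac{\left(-8\right) \left(-3\right)}{18 - 8} = \frac{24}{18 + \left(-8 + 0\right)} = \frac{24}{18 - 8} = \frac{24}{10} = 24 \cdot \frac{1}{10} = \frac{12}{5}$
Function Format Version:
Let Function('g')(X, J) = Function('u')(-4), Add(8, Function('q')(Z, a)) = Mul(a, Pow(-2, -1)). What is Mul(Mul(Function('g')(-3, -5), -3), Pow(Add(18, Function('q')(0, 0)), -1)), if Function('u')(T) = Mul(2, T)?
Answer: Rational(12, 5) ≈ 2.4000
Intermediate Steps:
Function('q')(Z, a) = Add(-8, Mul(Rational(-1, 2), a)) (Function('q')(Z, a) = Add(-8, Mul(a, Pow(-2, -1))) = Add(-8, Mul(a, Rational(-1, 2))) = Add(-8, Mul(Rational(-1, 2), a)))
Function('g')(X, J) = -8 (Function('g')(X, J) = Mul(2, -4) = -8)
Mul(Mul(Function('g')(-3, -5), -3), Pow(Add(18, Function('q')(0, 0)), -1)) = Mul(Mul(-8, -3), Pow(Add(18, Add(-8, Mul(Rational(-1, 2), 0))), -1)) = Mul(24, Pow(Add(18, Add(-8, 0)), -1)) = Mul(24, Pow(Add(18, -8), -1)) = Mul(24, Pow(10, -1)) = Mul(24, Rational(1, 10)) = Rational(12, 5)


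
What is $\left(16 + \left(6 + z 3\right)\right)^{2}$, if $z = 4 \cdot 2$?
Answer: $2116$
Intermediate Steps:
$z = 8$
$\left(16 + \left(6 + z 3\right)\right)^{2} = \left(16 + \left(6 + 8 \cdot 3\right)\right)^{2} = \left(16 + \left(6 + 24\right)\right)^{2} = \left(16 + 30\right)^{2} = 46^{2} = 2116$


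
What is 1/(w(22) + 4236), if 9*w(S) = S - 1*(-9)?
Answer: 9/38155 ≈ 0.00023588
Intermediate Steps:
w(S) = 1 + S/9 (w(S) = (S - 1*(-9))/9 = (S + 9)/9 = (9 + S)/9 = 1 + S/9)
1/(w(22) + 4236) = 1/((1 + (1/9)*22) + 4236) = 1/((1 + 22/9) + 4236) = 1/(31/9 + 4236) = 1/(38155/9) = 9/38155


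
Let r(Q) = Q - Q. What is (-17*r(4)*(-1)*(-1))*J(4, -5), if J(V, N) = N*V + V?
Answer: 0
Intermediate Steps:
r(Q) = 0
J(V, N) = V + N*V
(-17*r(4)*(-1)*(-1))*J(4, -5) = (-17*0*(-1)*(-1))*(4*(1 - 5)) = (-0*(-1))*(4*(-4)) = -17*0*(-16) = 0*(-16) = 0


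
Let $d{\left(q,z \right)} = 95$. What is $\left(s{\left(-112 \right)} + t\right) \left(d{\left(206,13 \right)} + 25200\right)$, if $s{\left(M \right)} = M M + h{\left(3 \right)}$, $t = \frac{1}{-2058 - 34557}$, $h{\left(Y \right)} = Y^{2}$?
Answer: $\frac{2325258527546}{7323} \approx 3.1753 \cdot 10^{8}$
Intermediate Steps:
$t = - \frac{1}{36615}$ ($t = \frac{1}{-36615} = - \frac{1}{36615} \approx -2.7311 \cdot 10^{-5}$)
$s{\left(M \right)} = 9 + M^{2}$ ($s{\left(M \right)} = M M + 3^{2} = M^{2} + 9 = 9 + M^{2}$)
$\left(s{\left(-112 \right)} + t\right) \left(d{\left(206,13 \right)} + 25200\right) = \left(\left(9 + \left(-112\right)^{2}\right) - \frac{1}{36615}\right) \left(95 + 25200\right) = \left(\left(9 + 12544\right) - \frac{1}{36615}\right) 25295 = \left(12553 - \frac{1}{36615}\right) 25295 = \frac{459628094}{36615} \cdot 25295 = \frac{2325258527546}{7323}$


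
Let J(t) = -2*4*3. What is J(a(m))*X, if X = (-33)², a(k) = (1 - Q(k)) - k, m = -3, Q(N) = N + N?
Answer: -26136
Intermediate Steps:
Q(N) = 2*N
a(k) = 1 - 3*k (a(k) = (1 - 2*k) - k = 1 - 3*k)
J(t) = -24 (J(t) = -8*3 = -24)
X = 1089
J(a(m))*X = -24*1089 = -26136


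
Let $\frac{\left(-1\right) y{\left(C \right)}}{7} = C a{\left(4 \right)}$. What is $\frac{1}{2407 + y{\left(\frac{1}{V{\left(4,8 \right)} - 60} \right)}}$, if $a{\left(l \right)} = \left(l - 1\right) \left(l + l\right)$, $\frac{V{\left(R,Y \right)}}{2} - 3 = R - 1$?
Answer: $\frac{2}{4821} \approx 0.00041485$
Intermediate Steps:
$V{\left(R,Y \right)} = 4 + 2 R$ ($V{\left(R,Y \right)} = 6 + 2 \left(R - 1\right) = 6 + 2 \left(-1 + R\right) = 6 + \left(-2 + 2 R\right) = 4 + 2 R$)
$a{\left(l \right)} = 2 l \left(-1 + l\right)$ ($a{\left(l \right)} = \left(-1 + l\right) 2 l = 2 l \left(-1 + l\right)$)
$y{\left(C \right)} = - 168 C$ ($y{\left(C \right)} = - 7 C 2 \cdot 4 \left(-1 + 4\right) = - 7 C 2 \cdot 4 \cdot 3 = - 7 C 24 = - 7 \cdot 24 C = - 168 C$)
$\frac{1}{2407 + y{\left(\frac{1}{V{\left(4,8 \right)} - 60} \right)}} = \frac{1}{2407 - \frac{168}{\left(4 + 2 \cdot 4\right) - 60}} = \frac{1}{2407 - \frac{168}{\left(4 + 8\right) - 60}} = \frac{1}{2407 - \frac{168}{12 - 60}} = \frac{1}{2407 - \frac{168}{-48}} = \frac{1}{2407 - - \frac{7}{2}} = \frac{1}{2407 + \frac{7}{2}} = \frac{1}{\frac{4821}{2}} = \frac{2}{4821}$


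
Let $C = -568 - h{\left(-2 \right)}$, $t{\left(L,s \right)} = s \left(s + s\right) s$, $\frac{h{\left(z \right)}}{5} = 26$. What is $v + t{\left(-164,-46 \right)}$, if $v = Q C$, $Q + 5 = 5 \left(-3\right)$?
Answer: $-180712$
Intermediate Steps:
$h{\left(z \right)} = 130$ ($h{\left(z \right)} = 5 \cdot 26 = 130$)
$t{\left(L,s \right)} = 2 s^{3}$ ($t{\left(L,s \right)} = s 2 s s = 2 s^{2} s = 2 s^{3}$)
$C = -698$ ($C = -568 - 130 = -698$)
$Q = -20$ ($Q = -5 + 5 \left(-3\right) = -5 - 15 = -20$)
$v = 13960$ ($v = \left(-20\right) \left(-698\right) = 13960$)
$v + t{\left(-164,-46 \right)} = 13960 + 2 \left(-46\right)^{3} = 13960 + 2 \left(-97336\right) = 13960 - 194672 = -180712$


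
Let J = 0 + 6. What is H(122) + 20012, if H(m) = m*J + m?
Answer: 20866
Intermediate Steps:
J = 6
H(m) = 7*m (H(m) = m*6 + m = 6*m + m = 7*m)
H(122) + 20012 = 7*122 + 20012 = 854 + 20012 = 20866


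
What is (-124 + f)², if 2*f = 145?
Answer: 10609/4 ≈ 2652.3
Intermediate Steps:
f = 145/2 (f = (½)*145 = 145/2 ≈ 72.500)
(-124 + f)² = (-124 + 145/2)² = (-103/2)² = 10609/4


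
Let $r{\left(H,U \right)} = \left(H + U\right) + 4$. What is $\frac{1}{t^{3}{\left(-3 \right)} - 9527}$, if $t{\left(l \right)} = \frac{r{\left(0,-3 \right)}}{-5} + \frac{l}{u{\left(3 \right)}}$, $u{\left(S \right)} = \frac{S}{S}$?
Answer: $- \frac{125}{1194971} \approx -0.0001046$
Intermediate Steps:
$u{\left(S \right)} = 1$
$r{\left(H,U \right)} = 4 + H + U$
$t{\left(l \right)} = - \frac{1}{5} + l$ ($t{\left(l \right)} = \frac{4 + 0 - 3}{-5} + \frac{l}{1} = 1 \left(- \frac{1}{5}\right) + l 1 = - \frac{1}{5} + l$)
$\frac{1}{t^{3}{\left(-3 \right)} - 9527} = \frac{1}{\left(- \frac{1}{5} - 3\right)^{3} - 9527} = \frac{1}{\left(- \frac{16}{5}\right)^{3} - 9527} = \frac{1}{- \frac{4096}{125} - 9527} = \frac{1}{- \frac{1194971}{125}} = - \frac{125}{1194971}$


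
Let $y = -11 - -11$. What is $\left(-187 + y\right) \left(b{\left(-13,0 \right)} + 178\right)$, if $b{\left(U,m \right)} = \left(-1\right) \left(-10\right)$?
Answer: $-35156$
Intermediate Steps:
$b{\left(U,m \right)} = 10$
$y = 0$ ($y = -11 + 11 = 0$)
$\left(-187 + y\right) \left(b{\left(-13,0 \right)} + 178\right) = \left(-187 + 0\right) \left(10 + 178\right) = \left(-187\right) 188 = -35156$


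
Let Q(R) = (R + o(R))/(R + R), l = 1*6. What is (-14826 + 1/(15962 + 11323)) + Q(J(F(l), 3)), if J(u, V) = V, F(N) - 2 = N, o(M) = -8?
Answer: -809100293/54570 ≈ -14827.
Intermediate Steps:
l = 6
F(N) = 2 + N
Q(R) = (-8 + R)/(2*R) (Q(R) = (R - 8)/(R + R) = (-8 + R)/((2*R)) = (-8 + R)*(1/(2*R)) = (-8 + R)/(2*R))
(-14826 + 1/(15962 + 11323)) + Q(J(F(l), 3)) = (-14826 + 1/(15962 + 11323)) + (1/2)*(-8 + 3)/3 = (-14826 + 1/27285) + (1/2)*(1/3)*(-5) = (-14826 + 1/27285) - 5/6 = -404527409/27285 - 5/6 = -809100293/54570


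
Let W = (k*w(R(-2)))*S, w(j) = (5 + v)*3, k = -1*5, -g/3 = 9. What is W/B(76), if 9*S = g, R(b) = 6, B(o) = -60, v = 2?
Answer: -21/4 ≈ -5.2500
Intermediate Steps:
g = -27 (g = -3*9 = -27)
k = -5
w(j) = 21 (w(j) = (5 + 2)*3 = 7*3 = 21)
S = -3 (S = (⅑)*(-27) = -3)
W = 315 (W = -5*21*(-3) = -105*(-3) = 315)
W/B(76) = 315/(-60) = 315*(-1/60) = -21/4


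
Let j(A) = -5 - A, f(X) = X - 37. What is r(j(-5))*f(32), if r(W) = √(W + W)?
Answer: 0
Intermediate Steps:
f(X) = -37 + X
r(W) = √2*√W (r(W) = √(2*W) = √2*√W)
r(j(-5))*f(32) = (√2*√(-5 - 1*(-5)))*(-37 + 32) = (√2*√(-5 + 5))*(-5) = (√2*√0)*(-5) = (√2*0)*(-5) = 0*(-5) = 0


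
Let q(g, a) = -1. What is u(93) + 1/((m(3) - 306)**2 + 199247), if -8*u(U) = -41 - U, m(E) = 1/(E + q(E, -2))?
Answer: 78410719/4681236 ≈ 16.750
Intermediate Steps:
m(E) = 1/(-1 + E) (m(E) = 1/(E - 1) = 1/(-1 + E))
u(U) = 41/8 + U/8 (u(U) = -(-41 - U)/8 = 41/8 + U/8)
u(93) + 1/((m(3) - 306)**2 + 199247) = (41/8 + (1/8)*93) + 1/((1/(-1 + 3) - 306)**2 + 199247) = (41/8 + 93/8) + 1/((1/2 - 306)**2 + 199247) = 67/4 + 1/((1/2 - 306)**2 + 199247) = 67/4 + 1/((-611/2)**2 + 199247) = 67/4 + 1/(373321/4 + 199247) = 67/4 + 1/(1170309/4) = 67/4 + 4/1170309 = 78410719/4681236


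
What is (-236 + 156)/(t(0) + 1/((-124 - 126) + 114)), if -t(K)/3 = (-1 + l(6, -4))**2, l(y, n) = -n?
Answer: 10880/3673 ≈ 2.9622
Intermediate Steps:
t(K) = -27 (t(K) = -3*(-1 - 1*(-4))**2 = -3*(-1 + 4)**2 = -3*3**2 = -3*9 = -27)
(-236 + 156)/(t(0) + 1/((-124 - 126) + 114)) = (-236 + 156)/(-27 + 1/((-124 - 126) + 114)) = -80/(-27 + 1/(-250 + 114)) = -80/(-27 + 1/(-136)) = -80/(-27 - 1/136) = -80/(-3673/136) = -80*(-136/3673) = 10880/3673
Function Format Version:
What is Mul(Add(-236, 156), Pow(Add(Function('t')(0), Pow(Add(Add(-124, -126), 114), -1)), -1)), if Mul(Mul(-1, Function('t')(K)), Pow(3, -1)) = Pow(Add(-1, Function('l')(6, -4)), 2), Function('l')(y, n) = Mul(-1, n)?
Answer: Rational(10880, 3673) ≈ 2.9622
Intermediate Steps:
Function('t')(K) = -27 (Function('t')(K) = Mul(-3, Pow(Add(-1, Mul(-1, -4)), 2)) = Mul(-3, Pow(Add(-1, 4), 2)) = Mul(-3, Pow(3, 2)) = Mul(-3, 9) = -27)
Mul(Add(-236, 156), Pow(Add(Function('t')(0), Pow(Add(Add(-124, -126), 114), -1)), -1)) = Mul(Add(-236, 156), Pow(Add(-27, Pow(Add(Add(-124, -126), 114), -1)), -1)) = Mul(-80, Pow(Add(-27, Pow(Add(-250, 114), -1)), -1)) = Mul(-80, Pow(Add(-27, Pow(-136, -1)), -1)) = Mul(-80, Pow(Add(-27, Rational(-1, 136)), -1)) = Mul(-80, Pow(Rational(-3673, 136), -1)) = Mul(-80, Rational(-136, 3673)) = Rational(10880, 3673)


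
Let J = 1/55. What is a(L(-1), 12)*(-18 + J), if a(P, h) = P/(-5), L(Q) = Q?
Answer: -989/275 ≈ -3.5964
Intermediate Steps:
a(P, h) = -P/5 (a(P, h) = P*(-⅕) = -P/5)
J = 1/55 ≈ 0.018182
a(L(-1), 12)*(-18 + J) = (-⅕*(-1))*(-18 + 1/55) = (⅕)*(-989/55) = -989/275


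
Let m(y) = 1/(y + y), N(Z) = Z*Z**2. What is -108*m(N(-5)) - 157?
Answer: -19571/125 ≈ -156.57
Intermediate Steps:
N(Z) = Z**3
m(y) = 1/(2*y)
-108*m(N(-5)) - 157 = -54/((-5)**3) - 157 = -54/(-125) - 157 = -54*(-1)/125 - 157 = -108*(-1/250) - 157 = 54/125 - 157 = -19571/125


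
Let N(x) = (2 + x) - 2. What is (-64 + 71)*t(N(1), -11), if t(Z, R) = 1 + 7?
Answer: 56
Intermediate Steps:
N(x) = x
t(Z, R) = 8
(-64 + 71)*t(N(1), -11) = (-64 + 71)*8 = 7*8 = 56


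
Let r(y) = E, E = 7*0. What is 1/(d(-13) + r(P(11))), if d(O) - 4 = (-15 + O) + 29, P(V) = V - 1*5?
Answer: 1/5 ≈ 0.20000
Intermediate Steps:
P(V) = -5 + V (P(V) = V - 5 = -5 + V)
d(O) = 18 + O (d(O) = 4 + ((-15 + O) + 29) = 4 + (14 + O) = 18 + O)
E = 0
r(y) = 0
1/(d(-13) + r(P(11))) = 1/((18 - 13) + 0) = 1/(5 + 0) = 1/5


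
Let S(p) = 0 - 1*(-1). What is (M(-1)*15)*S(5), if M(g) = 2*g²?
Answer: 30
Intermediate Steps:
S(p) = 1 (S(p) = 0 + 1 = 1)
(M(-1)*15)*S(5) = ((2*(-1)²)*15)*1 = ((2*1)*15)*1 = (2*15)*1 = 30*1 = 30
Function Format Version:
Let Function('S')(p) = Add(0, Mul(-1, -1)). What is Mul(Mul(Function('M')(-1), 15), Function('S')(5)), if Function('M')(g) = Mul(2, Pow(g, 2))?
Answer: 30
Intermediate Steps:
Function('S')(p) = 1 (Function('S')(p) = Add(0, 1) = 1)
Mul(Mul(Function('M')(-1), 15), Function('S')(5)) = Mul(Mul(Mul(2, Pow(-1, 2)), 15), 1) = Mul(Mul(Mul(2, 1), 15), 1) = Mul(Mul(2, 15), 1) = Mul(30, 1) = 30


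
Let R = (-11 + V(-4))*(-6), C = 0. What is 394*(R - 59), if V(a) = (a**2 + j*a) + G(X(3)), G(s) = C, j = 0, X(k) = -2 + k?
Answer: -35066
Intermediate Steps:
G(s) = 0
V(a) = a**2 (V(a) = (a**2 + 0*a) + 0 = (a**2 + 0) + 0 = a**2 + 0 = a**2)
R = -30 (R = (-11 + (-4)**2)*(-6) = (-11 + 16)*(-6) = 5*(-6) = -30)
394*(R - 59) = 394*(-30 - 59) = 394*(-89) = -35066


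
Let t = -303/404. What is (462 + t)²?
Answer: 3404025/16 ≈ 2.1275e+5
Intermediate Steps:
t = -¾ (t = -303*1/404 = -¾ ≈ -0.75000)
(462 + t)² = (462 - ¾)² = (1845/4)² = 3404025/16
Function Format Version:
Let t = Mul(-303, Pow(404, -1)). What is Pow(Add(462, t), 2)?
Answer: Rational(3404025, 16) ≈ 2.1275e+5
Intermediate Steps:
t = Rational(-3, 4) (t = Mul(-303, Rational(1, 404)) = Rational(-3, 4) ≈ -0.75000)
Pow(Add(462, t), 2) = Pow(Add(462, Rational(-3, 4)), 2) = Pow(Rational(1845, 4), 2) = Rational(3404025, 16)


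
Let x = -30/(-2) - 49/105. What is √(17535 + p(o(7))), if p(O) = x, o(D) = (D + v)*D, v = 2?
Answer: √3948645/15 ≈ 132.47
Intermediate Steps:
o(D) = D*(2 + D) (o(D) = (D + 2)*D = (2 + D)*D = D*(2 + D))
x = 218/15 (x = -30*(-½) - 49*1/105 = 15 - 7/15 = 218/15 ≈ 14.533)
p(O) = 218/15
√(17535 + p(o(7))) = √(17535 + 218/15) = √(263243/15) = √3948645/15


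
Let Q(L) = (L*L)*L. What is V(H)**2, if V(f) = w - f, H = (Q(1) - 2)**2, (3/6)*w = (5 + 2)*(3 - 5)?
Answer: 841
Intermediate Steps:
Q(L) = L**3 (Q(L) = L**2*L = L**3)
w = -28 (w = 2*((5 + 2)*(3 - 5)) = 2*(7*(-2)) = 2*(-14) = -28)
H = 1 (H = (1**3 - 2)**2 = (1 - 2)**2 = (-1)**2 = 1)
V(f) = -28 - f
V(H)**2 = (-28 - 1*1)**2 = (-28 - 1)**2 = (-29)**2 = 841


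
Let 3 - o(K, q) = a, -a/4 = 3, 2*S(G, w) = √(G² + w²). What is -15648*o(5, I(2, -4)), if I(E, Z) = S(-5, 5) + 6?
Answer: -234720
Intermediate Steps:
S(G, w) = √(G² + w²)/2
a = -12 (a = -4*3 = -12)
I(E, Z) = 6 + 5*√2/2 (I(E, Z) = √((-5)² + 5²)/2 + 6 = √(25 + 25)/2 + 6 = √50/2 + 6 = (5*√2)/2 + 6 = 5*√2/2 + 6 = 6 + 5*√2/2)
o(K, q) = 15 (o(K, q) = 3 - 1*(-12) = 3 + 12 = 15)
-15648*o(5, I(2, -4)) = -15648*15 = -5216*45 = -234720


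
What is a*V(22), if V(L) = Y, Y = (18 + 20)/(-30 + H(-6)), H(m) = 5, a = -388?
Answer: 14744/25 ≈ 589.76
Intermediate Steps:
Y = -38/25 (Y = (18 + 20)/(-30 + 5) = 38/(-25) = 38*(-1/25) = -38/25 ≈ -1.5200)
V(L) = -38/25
a*V(22) = -388*(-38/25) = 14744/25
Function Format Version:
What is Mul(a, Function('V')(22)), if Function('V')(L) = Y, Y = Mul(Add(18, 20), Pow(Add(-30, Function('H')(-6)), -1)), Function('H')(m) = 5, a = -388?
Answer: Rational(14744, 25) ≈ 589.76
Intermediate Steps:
Y = Rational(-38, 25) (Y = Mul(Add(18, 20), Pow(Add(-30, 5), -1)) = Mul(38, Pow(-25, -1)) = Mul(38, Rational(-1, 25)) = Rational(-38, 25) ≈ -1.5200)
Function('V')(L) = Rational(-38, 25)
Mul(a, Function('V')(22)) = Mul(-388, Rational(-38, 25)) = Rational(14744, 25)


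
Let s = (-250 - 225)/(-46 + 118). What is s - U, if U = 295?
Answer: -21715/72 ≈ -301.60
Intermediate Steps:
s = -475/72 ≈ -6.5972
s - U = -475/72 - 1*295 = -475/72 - 295 = -21715/72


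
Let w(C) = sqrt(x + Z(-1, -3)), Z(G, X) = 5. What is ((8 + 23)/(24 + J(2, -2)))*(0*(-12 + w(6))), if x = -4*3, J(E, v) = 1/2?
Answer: 0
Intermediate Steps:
J(E, v) = 1/2 (J(E, v) = 1*(1/2) = 1/2)
x = -12
w(C) = I*sqrt(7) (w(C) = sqrt(-12 + 5) = sqrt(-7) = I*sqrt(7))
((8 + 23)/(24 + J(2, -2)))*(0*(-12 + w(6))) = ((8 + 23)/(24 + 1/2))*(0*(-12 + I*sqrt(7))) = (31/(49/2))*0 = (31*(2/49))*0 = (62/49)*0 = 0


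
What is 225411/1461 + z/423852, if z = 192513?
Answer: 10646907185/68805308 ≈ 154.74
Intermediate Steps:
225411/1461 + z/423852 = 225411/1461 + 192513/423852 = 225411*(1/1461) + 192513*(1/423852) = 75137/487 + 64171/141284 = 10646907185/68805308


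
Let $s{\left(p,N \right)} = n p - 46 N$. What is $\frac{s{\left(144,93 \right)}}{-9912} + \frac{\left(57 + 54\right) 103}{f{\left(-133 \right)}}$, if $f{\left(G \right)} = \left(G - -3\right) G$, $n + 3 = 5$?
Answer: $\frac{2170369}{2040220} \approx 1.0638$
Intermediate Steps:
$n = 2$ ($n = -3 + 5 = 2$)
$s{\left(p,N \right)} = - 46 N + 2 p$ ($s{\left(p,N \right)} = 2 p - 46 N = - 46 N + 2 p$)
$f{\left(G \right)} = G \left(3 + G\right)$ ($f{\left(G \right)} = \left(G + 3\right) G = \left(3 + G\right) G = G \left(3 + G\right)$)
$\frac{s{\left(144,93 \right)}}{-9912} + \frac{\left(57 + 54\right) 103}{f{\left(-133 \right)}} = \frac{\left(-46\right) 93 + 2 \cdot 144}{-9912} + \frac{\left(57 + 54\right) 103}{\left(-133\right) \left(3 - 133\right)} = \left(-4278 + 288\right) \left(- \frac{1}{9912}\right) + \frac{111 \cdot 103}{\left(-133\right) \left(-130\right)} = \left(-3990\right) \left(- \frac{1}{9912}\right) + \frac{11433}{17290} = \frac{95}{236} + 11433 \cdot \frac{1}{17290} = \frac{95}{236} + \frac{11433}{17290} = \frac{2170369}{2040220}$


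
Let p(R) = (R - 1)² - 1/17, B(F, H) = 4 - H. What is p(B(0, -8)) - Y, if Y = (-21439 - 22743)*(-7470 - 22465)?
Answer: -22483996834/17 ≈ -1.3226e+9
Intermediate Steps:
Y = 1322588170 (Y = -44182*(-29935) = 1322588170)
p(R) = -1/17 + (-1 + R)² (p(R) = (-1 + R)² - 1*1/17 = (-1 + R)² - 1/17 = -1/17 + (-1 + R)²)
p(B(0, -8)) - Y = (-1/17 + (-1 + (4 - 1*(-8)))²) - 1*1322588170 = (-1/17 + (-1 + (4 + 8))²) - 1322588170 = (-1/17 + (-1 + 12)²) - 1322588170 = (-1/17 + 11²) - 1322588170 = (-1/17 + 121) - 1322588170 = 2056/17 - 1322588170 = -22483996834/17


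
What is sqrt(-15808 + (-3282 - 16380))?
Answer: I*sqrt(35470) ≈ 188.33*I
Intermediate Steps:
sqrt(-15808 + (-3282 - 16380)) = sqrt(-15808 - 19662) = sqrt(-35470) = I*sqrt(35470)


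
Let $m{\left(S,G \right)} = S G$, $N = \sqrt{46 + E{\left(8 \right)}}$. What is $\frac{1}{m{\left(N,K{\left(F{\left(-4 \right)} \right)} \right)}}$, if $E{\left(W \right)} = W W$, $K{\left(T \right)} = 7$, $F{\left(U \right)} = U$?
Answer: $\frac{\sqrt{110}}{770} \approx 0.013621$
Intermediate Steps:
$E{\left(W \right)} = W^{2}$
$N = \sqrt{110}$ ($N = \sqrt{46 + 8^{2}} = \sqrt{46 + 64} = \sqrt{110} \approx 10.488$)
$m{\left(S,G \right)} = G S$
$\frac{1}{m{\left(N,K{\left(F{\left(-4 \right)} \right)} \right)}} = \frac{1}{7 \sqrt{110}} = \frac{\sqrt{110}}{770}$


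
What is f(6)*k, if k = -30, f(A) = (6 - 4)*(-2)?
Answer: 120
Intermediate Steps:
f(A) = -4 (f(A) = 2*(-2) = -4)
f(6)*k = -4*(-30) = 120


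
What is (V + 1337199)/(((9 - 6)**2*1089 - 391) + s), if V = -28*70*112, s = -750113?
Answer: -1117679/740703 ≈ -1.5089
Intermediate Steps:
V = -219520 (V = -1960*112 = -1*219520 = -219520)
(V + 1337199)/(((9 - 6)**2*1089 - 391) + s) = (-219520 + 1337199)/(((9 - 6)**2*1089 - 391) - 750113) = 1117679/((3**2*1089 - 391) - 750113) = 1117679/((9*1089 - 391) - 750113) = 1117679/((9801 - 391) - 750113) = 1117679/(9410 - 750113) = 1117679/(-740703) = 1117679*(-1/740703) = -1117679/740703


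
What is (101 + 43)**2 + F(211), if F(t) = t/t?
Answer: 20737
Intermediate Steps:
F(t) = 1
(101 + 43)**2 + F(211) = (101 + 43)**2 + 1 = 144**2 + 1 = 20736 + 1 = 20737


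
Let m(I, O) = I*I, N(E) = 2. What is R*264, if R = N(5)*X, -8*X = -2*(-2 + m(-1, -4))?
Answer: -132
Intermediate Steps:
m(I, O) = I**2
X = -1/4 (X = -(-1)*(-2 + (-1)**2)/4 = -(-1)*(-2 + 1)/4 = -(-1)*(-1)/4 = -1/8*2 = -1/4 ≈ -0.25000)
R = -1/2 (R = 2*(-1/4) = -1/2 ≈ -0.50000)
R*264 = -1/2*264 = -132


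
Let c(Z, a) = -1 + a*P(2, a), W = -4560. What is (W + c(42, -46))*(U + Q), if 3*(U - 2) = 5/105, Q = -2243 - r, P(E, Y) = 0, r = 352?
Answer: 745075838/63 ≈ 1.1827e+7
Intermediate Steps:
c(Z, a) = -1 (c(Z, a) = -1 + a*0 = -1 + 0 = -1)
Q = -2595 (Q = -2243 - 1*352 = -2243 - 352 = -2595)
U = 127/63 (U = 2 + (5/105)/3 = 2 + (5*(1/105))/3 = 2 + (1/3)*(1/21) = 2 + 1/63 = 127/63 ≈ 2.0159)
(W + c(42, -46))*(U + Q) = (-4560 - 1)*(127/63 - 2595) = -4561*(-163358/63) = 745075838/63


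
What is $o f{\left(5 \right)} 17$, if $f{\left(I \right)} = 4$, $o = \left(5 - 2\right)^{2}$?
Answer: $612$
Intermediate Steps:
$o = 9$ ($o = 3^{2} = 9$)
$o f{\left(5 \right)} 17 = 9 \cdot 4 \cdot 17 = 36 \cdot 17 = 612$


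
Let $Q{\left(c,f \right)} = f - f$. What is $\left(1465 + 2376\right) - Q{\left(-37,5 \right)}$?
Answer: $3841$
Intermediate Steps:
$Q{\left(c,f \right)} = 0$
$\left(1465 + 2376\right) - Q{\left(-37,5 \right)} = \left(1465 + 2376\right) - 0 = 3841 + 0 = 3841$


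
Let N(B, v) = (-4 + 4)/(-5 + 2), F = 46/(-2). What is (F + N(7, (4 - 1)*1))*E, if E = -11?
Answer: 253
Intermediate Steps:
F = -23 (F = 46*(-1/2) = -23)
N(B, v) = 0 (N(B, v) = 0/(-3) = 0*(-1/3) = 0)
(F + N(7, (4 - 1)*1))*E = (-23 + 0)*(-11) = -23*(-11) = 253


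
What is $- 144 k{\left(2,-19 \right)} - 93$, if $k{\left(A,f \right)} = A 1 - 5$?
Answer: $339$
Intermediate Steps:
$k{\left(A,f \right)} = -5 + A$ ($k{\left(A,f \right)} = A - 5 = -5 + A$)
$- 144 k{\left(2,-19 \right)} - 93 = - 144 \left(-5 + 2\right) - 93 = \left(-144\right) \left(-3\right) - 93 = 432 - 93 = 339$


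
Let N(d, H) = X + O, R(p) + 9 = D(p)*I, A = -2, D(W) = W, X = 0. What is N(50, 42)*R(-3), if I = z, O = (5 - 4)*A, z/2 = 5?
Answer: 78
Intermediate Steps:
z = 10 (z = 2*5 = 10)
O = -2 (O = (5 - 4)*(-2) = 1*(-2) = -2)
I = 10
R(p) = -9 + 10*p (R(p) = -9 + p*10 = -9 + 10*p)
N(d, H) = -2 (N(d, H) = 0 - 2 = -2)
N(50, 42)*R(-3) = -2*(-9 + 10*(-3)) = -2*(-9 - 30) = -2*(-39) = 78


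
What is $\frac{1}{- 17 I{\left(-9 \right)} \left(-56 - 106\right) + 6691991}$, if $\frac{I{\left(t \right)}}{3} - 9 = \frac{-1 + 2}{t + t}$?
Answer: $\frac{1}{6765890} \approx 1.478 \cdot 10^{-7}$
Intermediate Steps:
$I{\left(t \right)} = 27 + \frac{3}{2 t}$ ($I{\left(t \right)} = 27 + 3 \frac{-1 + 2}{t + t} = 27 + 3 \cdot 1 \frac{1}{2 t} = 27 + 3 \frac{1}{2 t} = 27 + \frac{3}{2 t}$)
$\frac{1}{- 17 I{\left(-9 \right)} \left(-56 - 106\right) + 6691991} = \frac{1}{- 17 \left(27 + \frac{3}{2 \left(-9\right)}\right) \left(-56 - 106\right) + 6691991} = \frac{1}{- 17 \left(27 + \frac{3}{2} \left(- \frac{1}{9}\right)\right) \left(-56 - 106\right) + 6691991} = \frac{1}{- 17 \left(27 - \frac{1}{6}\right) \left(-162\right) + 6691991} = \frac{1}{\left(-17\right) \frac{161}{6} \left(-162\right) + 6691991} = \frac{1}{\left(- \frac{2737}{6}\right) \left(-162\right) + 6691991} = \frac{1}{73899 + 6691991} = \frac{1}{6765890}$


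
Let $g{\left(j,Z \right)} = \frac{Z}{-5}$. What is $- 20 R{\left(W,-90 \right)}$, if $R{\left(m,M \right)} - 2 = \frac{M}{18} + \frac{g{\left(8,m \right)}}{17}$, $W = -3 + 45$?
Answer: $\frac{1188}{17} \approx 69.882$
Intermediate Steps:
$g{\left(j,Z \right)} = - \frac{Z}{5}$ ($g{\left(j,Z \right)} = Z \left(- \frac{1}{5}\right) = - \frac{Z}{5}$)
$W = 42$
$R{\left(m,M \right)} = 2 - \frac{m}{85} + \frac{M}{18}$ ($R{\left(m,M \right)} = 2 + \left(\frac{M}{18} + \frac{\left(- \frac{1}{5}\right) m}{17}\right) = 2 + \left(M \frac{1}{18} + - \frac{m}{5} \cdot \frac{1}{17}\right) = 2 + \left(\frac{M}{18} - \frac{m}{85}\right) = 2 + \left(- \frac{m}{85} + \frac{M}{18}\right) = 2 - \frac{m}{85} + \frac{M}{18}$)
$- 20 R{\left(W,-90 \right)} = - 20 \left(2 - \frac{42}{85} + \frac{1}{18} \left(-90\right)\right) = - 20 \left(2 - \frac{42}{85} - 5\right) = \left(-20\right) \left(- \frac{297}{85}\right) = \frac{1188}{17}$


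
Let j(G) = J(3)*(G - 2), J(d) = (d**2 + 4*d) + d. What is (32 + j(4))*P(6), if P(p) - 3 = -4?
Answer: -80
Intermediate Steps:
J(d) = d**2 + 5*d
j(G) = -48 + 24*G (j(G) = (3*(5 + 3))*(G - 2) = (3*8)*(-2 + G) = 24*(-2 + G) = -48 + 24*G)
P(p) = -1 (P(p) = 3 - 4 = -1)
(32 + j(4))*P(6) = (32 + (-48 + 24*4))*(-1) = (32 + (-48 + 96))*(-1) = (32 + 48)*(-1) = 80*(-1) = -80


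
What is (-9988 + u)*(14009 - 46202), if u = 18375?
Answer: -270002691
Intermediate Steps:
(-9988 + u)*(14009 - 46202) = (-9988 + 18375)*(14009 - 46202) = 8387*(-32193) = -270002691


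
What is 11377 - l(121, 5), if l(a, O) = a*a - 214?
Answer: -3050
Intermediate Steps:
l(a, O) = -214 + a² (l(a, O) = a² - 214 = -214 + a²)
11377 - l(121, 5) = 11377 - (-214 + 121²) = 11377 - (-214 + 14641) = 11377 - 1*14427 = 11377 - 14427 = -3050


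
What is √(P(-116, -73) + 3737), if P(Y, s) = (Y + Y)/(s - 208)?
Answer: √295142449/281 ≈ 61.138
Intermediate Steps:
P(Y, s) = 2*Y/(-208 + s) (P(Y, s) = (2*Y)/(-208 + s) = 2*Y/(-208 + s))
√(P(-116, -73) + 3737) = √(2*(-116)/(-208 - 73) + 3737) = √(2*(-116)/(-281) + 3737) = √(2*(-116)*(-1/281) + 3737) = √(232/281 + 3737) = √(1050329/281) = √295142449/281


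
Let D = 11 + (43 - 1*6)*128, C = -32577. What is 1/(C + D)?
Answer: -1/27830 ≈ -3.5932e-5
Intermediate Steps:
D = 4747 (D = 11 + (43 - 6)*128 = 11 + 37*128 = 11 + 4736 = 4747)
1/(C + D) = 1/(-32577 + 4747) = 1/(-27830) = -1/27830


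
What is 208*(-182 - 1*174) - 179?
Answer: -74227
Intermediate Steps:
208*(-182 - 1*174) - 179 = 208*(-182 - 174) - 179 = 208*(-356) - 179 = -74048 - 179 = -74227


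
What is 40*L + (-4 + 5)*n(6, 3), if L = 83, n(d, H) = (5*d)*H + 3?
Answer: 3413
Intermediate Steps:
n(d, H) = 3 + 5*H*d (n(d, H) = 5*H*d + 3 = 3 + 5*H*d)
40*L + (-4 + 5)*n(6, 3) = 40*83 + (-4 + 5)*(3 + 5*3*6) = 3320 + 1*(3 + 90) = 3320 + 1*93 = 3320 + 93 = 3413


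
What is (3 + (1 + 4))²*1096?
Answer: 70144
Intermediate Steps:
(3 + (1 + 4))²*1096 = (3 + 5)²*1096 = 8²*1096 = 64*1096 = 70144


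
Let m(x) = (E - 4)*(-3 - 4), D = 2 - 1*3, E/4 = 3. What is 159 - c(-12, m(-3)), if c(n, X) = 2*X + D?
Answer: 272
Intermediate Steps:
E = 12 (E = 4*3 = 12)
D = -1 (D = 2 - 3 = -1)
m(x) = -56 (m(x) = (12 - 4)*(-3 - 4) = 8*(-7) = -56)
c(n, X) = -1 + 2*X (c(n, X) = 2*X - 1 = -1 + 2*X)
159 - c(-12, m(-3)) = 159 - (-1 + 2*(-56)) = 159 - (-1 - 112) = 159 - 1*(-113) = 159 + 113 = 272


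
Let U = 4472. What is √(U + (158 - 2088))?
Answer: √2542 ≈ 50.418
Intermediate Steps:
√(U + (158 - 2088)) = √(4472 + (158 - 2088)) = √(4472 - 1930) = √2542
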